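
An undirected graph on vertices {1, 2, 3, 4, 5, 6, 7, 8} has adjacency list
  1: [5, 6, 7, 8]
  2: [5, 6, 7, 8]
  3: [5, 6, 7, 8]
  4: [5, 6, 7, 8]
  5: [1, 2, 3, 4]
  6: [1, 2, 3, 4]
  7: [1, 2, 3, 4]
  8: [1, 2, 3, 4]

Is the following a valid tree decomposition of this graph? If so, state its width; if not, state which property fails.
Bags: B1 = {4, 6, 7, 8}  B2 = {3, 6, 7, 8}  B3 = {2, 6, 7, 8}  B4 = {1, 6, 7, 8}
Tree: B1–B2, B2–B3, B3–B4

A tree decomposition must satisfy three properties: every vertex lies in some bag; for every edge, both endpoints lie together in some bag; and for every vertex, the bags containing it form a connected subtree. Here vertex 5 appears in no bag, so the decomposition is invalid.

No — vertex 5 appears in no bag.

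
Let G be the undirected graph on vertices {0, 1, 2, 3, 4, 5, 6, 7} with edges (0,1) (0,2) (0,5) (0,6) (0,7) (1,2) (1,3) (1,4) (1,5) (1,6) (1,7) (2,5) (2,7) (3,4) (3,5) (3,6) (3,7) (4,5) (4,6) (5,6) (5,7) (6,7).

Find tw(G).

A width-4 tree decomposition is:
Bags: B1 = {0, 1, 2, 5, 7}  B2 = {0, 1, 5, 6, 7}  B3 = {1, 3, 5, 6, 7}  B4 = {1, 3, 4, 5, 6}
Tree: B1–B2, B2–B3, B3–B4
Each bag holds 5 vertices, so the decomposition has width 4, which upper-bounds the treewidth. Conversely, {0, 1, 2, 5, 7} is a clique of size 5, and the vertices of any clique must share a bag in every tree decomposition; so some bag has ≥ 5 vertices and tw(G) ≥ 4. Therefore the treewidth is 4.

4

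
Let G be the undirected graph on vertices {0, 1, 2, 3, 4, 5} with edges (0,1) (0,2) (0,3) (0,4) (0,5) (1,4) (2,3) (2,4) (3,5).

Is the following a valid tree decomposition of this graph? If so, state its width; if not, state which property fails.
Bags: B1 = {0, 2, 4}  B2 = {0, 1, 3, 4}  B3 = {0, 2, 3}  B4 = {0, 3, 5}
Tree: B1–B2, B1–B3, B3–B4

A tree decomposition must satisfy three properties: every vertex lies in some bag; for every edge, both endpoints lie together in some bag; and for every vertex, the bags containing it form a connected subtree. Here bags containing vertex 3 are not connected in the tree, so the decomposition is invalid.

No — bags containing vertex 3 are not connected in the tree.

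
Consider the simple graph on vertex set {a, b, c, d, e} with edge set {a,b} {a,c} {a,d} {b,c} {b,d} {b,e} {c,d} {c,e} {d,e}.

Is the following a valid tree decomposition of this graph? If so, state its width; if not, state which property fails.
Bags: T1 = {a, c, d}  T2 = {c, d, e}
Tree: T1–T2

A tree decomposition must satisfy three properties: every vertex lies in some bag; for every edge, both endpoints lie together in some bag; and for every vertex, the bags containing it form a connected subtree. Here vertex b appears in no bag, so the decomposition is invalid.

No — vertex b appears in no bag.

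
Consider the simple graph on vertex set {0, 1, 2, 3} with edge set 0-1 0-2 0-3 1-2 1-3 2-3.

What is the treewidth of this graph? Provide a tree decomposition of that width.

Treewidth 3.
One such decomposition:
Bags: B1 = {0, 1, 2, 3}
Tree: (single bag)

With just one bag of size 4, the width is 4 − 1 = 3, so tw(G) ≤ 3. On the other hand G contains the 4-clique {0, 1, 2, 3}. A clique must lie in a single bag of any decomposition, so no decomposition can have width below 3. Hence tw(G) = 3 exactly.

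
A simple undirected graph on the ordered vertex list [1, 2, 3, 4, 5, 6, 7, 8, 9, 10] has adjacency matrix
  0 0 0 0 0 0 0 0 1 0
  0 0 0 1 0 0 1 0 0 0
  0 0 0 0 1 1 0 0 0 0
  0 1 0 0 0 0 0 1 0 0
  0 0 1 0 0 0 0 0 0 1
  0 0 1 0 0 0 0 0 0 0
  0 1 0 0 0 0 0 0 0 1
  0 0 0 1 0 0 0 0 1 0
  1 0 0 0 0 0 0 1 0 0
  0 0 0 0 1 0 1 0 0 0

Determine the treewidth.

A width-1 tree decomposition is:
Bags: B1 = {1, 9}  B2 = {8, 9}  B3 = {4, 8}  B4 = {2, 4}  B5 = {2, 7}  B6 = {7, 10}  B7 = {5, 10}  B8 = {3, 5}  B9 = {3, 6}
Tree: B1–B2, B2–B3, B3–B4, B4–B5, B5–B6, B6–B7, B7–B8, B8–B9
Each bag holds 2 vertices, so the decomposition has width 1, which upper-bounds the treewidth. Any graph with an edge has treewidth ≥ 1, and G has the edge 1–9. Hence tw(G) = 1 exactly.

1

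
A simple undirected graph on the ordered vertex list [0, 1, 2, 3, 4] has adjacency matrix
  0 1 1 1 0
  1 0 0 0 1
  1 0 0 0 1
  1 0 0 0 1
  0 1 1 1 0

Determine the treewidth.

2

A width-2 tree decomposition is:
Bags: B1 = {0, 1, 4}  B2 = {0, 2, 4}  B3 = {0, 3, 4}
Tree: B1–B2, B2–B3
Every bag has size at most 3, so the width is 3 − 1 = 2 and tw(G) ≤ 2. The edges 0–1–4–2–0 form a cycle, so G is not a tree and its treewidth is at least 2. Combining the bounds, tw(G) = 2.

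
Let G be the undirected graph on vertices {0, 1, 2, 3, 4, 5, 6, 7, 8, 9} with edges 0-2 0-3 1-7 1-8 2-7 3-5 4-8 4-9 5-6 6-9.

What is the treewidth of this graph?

2

A width-2 tree decomposition is:
Bags: B1 = {1, 7, 8}  B2 = {2, 7, 8}  B3 = {0, 2, 8}  B4 = {0, 3, 8}  B5 = {3, 5, 8}  B6 = {5, 6, 8}  B7 = {6, 8, 9}  B8 = {4, 8, 9}
Tree: B1–B2, B2–B3, B3–B4, B4–B5, B5–B6, B6–B7, B7–B8
Every bag has size at most 3, so the width is 3 − 1 = 2 and tw(G) ≤ 2. For the lower bound, G contains the cycle 8–1–7–2–0–3–5–6–9–4–8, so G is not a forest; only forests have treewidth ≤ 1, hence tw(G) ≥ 2. Therefore the treewidth is 2.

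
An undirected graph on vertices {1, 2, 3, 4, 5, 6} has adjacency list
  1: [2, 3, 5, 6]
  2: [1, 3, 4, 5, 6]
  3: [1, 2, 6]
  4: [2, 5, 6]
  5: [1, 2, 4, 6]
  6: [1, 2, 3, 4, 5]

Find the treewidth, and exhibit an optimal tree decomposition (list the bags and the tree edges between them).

Treewidth 3.
One such decomposition:
Bags: B1 = {1, 2, 5, 6}  B2 = {2, 4, 5, 6}  B3 = {1, 2, 3, 6}
Tree: B1–B2, B1–B3

Every bag has size at most 4, so the width is 4 − 1 = 3 and tw(G) ≤ 3. On the other hand G contains the 4-clique {1, 2, 3, 6}. A clique must lie in a single bag of any decomposition, so no decomposition can have width below 3. Hence tw(G) = 3 exactly.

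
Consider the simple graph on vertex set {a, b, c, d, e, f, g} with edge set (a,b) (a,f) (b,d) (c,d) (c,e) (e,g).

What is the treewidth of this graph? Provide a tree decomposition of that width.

The largest bag has 2 vertices, giving width 1; this decomposition certifies tw(G) ≤ 1. Since G has at least one edge (e.g. g–e), it is not an edgeless graph, so tw(G) ≥ 1. The upper and lower bounds meet at 1, so that is the treewidth.

Treewidth 1.
One optimal decomposition is:
Bags: B1 = {e, g}  B2 = {c, e}  B3 = {c, d}  B4 = {b, d}  B5 = {a, b}  B6 = {a, f}
Tree: B1–B2, B2–B3, B3–B4, B4–B5, B5–B6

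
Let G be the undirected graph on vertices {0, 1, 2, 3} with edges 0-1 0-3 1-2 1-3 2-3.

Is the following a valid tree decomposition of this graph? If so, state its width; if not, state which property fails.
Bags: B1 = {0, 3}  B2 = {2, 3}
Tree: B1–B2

No — vertex 1 appears in no bag.

A tree decomposition must satisfy three properties: every vertex lies in some bag; for every edge, both endpoints lie together in some bag; and for every vertex, the bags containing it form a connected subtree. Here vertex 1 appears in no bag, so the decomposition is invalid.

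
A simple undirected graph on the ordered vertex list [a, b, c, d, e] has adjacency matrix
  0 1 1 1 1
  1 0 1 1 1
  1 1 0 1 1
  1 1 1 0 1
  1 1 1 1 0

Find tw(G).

A width-4 tree decomposition is:
Bags: B1 = {a, b, c, d, e}
Tree: (single bag)
A single bag containing all 5 vertices is trivially a valid decomposition of width 4. Conversely, {a, b, c, d, e} is a clique of size 5, and the vertices of any clique must share a bag in every tree decomposition; so some bag has ≥ 5 vertices and tw(G) ≥ 4. Combining the bounds, tw(G) = 4.

4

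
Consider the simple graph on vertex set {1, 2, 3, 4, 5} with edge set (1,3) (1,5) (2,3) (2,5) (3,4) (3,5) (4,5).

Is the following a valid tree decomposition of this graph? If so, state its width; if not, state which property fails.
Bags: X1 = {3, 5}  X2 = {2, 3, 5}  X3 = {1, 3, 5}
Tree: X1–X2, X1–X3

A tree decomposition must satisfy three properties: every vertex lies in some bag; for every edge, both endpoints lie together in some bag; and for every vertex, the bags containing it form a connected subtree. Here vertex 4 appears in no bag, so the decomposition is invalid.

No — vertex 4 appears in no bag.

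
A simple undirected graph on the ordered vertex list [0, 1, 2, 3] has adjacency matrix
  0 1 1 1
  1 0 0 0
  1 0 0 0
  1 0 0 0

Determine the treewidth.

1

A width-1 tree decomposition is:
Bags: B1 = {0, 3}  B2 = {0, 1}  B3 = {0, 2}
Tree: B1–B2, B1–B3
Every bag has size at most 2, so the width is 2 − 1 = 1 and tw(G) ≤ 1. G has an edge, so its treewidth is at least 1. Therefore the treewidth is 1.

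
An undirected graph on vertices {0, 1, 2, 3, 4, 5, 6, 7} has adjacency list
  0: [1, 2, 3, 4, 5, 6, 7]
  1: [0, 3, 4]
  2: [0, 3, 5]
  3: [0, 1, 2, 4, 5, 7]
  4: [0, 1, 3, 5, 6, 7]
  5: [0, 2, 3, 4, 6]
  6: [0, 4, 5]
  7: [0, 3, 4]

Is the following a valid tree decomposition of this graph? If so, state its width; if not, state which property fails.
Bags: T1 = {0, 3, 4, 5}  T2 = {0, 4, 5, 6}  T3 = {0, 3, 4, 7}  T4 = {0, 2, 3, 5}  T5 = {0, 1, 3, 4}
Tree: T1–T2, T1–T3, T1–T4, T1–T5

Checking the three conditions: (i) the bags cover all of {0, 1, 2, 3, 4, 5, 6, 7}; (ii) for each edge, some bag contains both endpoints; (iii) the bags containing any fixed vertex form a subtree. All hold, so the decomposition is valid with width 4 − 1 = 3.

Yes; width 3.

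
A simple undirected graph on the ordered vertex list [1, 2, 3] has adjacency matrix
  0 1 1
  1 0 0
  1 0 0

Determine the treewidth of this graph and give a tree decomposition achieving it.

The largest bag has 2 vertices, giving width 1; this decomposition certifies tw(G) ≤ 1. Since G has at least one edge (e.g. 2–1), it is not an edgeless graph, so tw(G) ≥ 1. Hence tw(G) = 1 exactly.

Treewidth 1.
One such decomposition:
Bags: B1 = {1, 2}  B2 = {1, 3}
Tree: B1–B2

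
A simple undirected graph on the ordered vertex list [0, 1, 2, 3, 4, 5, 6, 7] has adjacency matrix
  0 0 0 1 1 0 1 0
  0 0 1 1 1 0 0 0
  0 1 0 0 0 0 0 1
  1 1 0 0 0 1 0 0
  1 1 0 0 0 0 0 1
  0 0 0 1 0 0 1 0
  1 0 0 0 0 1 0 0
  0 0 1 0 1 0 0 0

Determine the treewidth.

2

A width-2 tree decomposition is:
Bags: B1 = {0, 5, 6}  B2 = {0, 3, 5}  B3 = {0, 3, 4}  B4 = {1, 3, 4}  B5 = {1, 4, 7}  B6 = {1, 2, 7}
Tree: B1–B2, B2–B3, B3–B4, B4–B5, B5–B6
The largest bag has 3 vertices, giving width 2; this decomposition certifies tw(G) ≤ 2. The edges 6–5–3–0–6 form a cycle, so G is not a tree and its treewidth is at least 2. The upper and lower bounds meet at 2, so that is the treewidth.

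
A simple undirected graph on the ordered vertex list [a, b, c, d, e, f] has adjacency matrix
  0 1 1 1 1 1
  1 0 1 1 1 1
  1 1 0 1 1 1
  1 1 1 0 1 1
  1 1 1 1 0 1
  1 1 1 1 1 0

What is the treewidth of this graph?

A width-5 tree decomposition is:
Bags: B1 = {a, b, c, d, e, f}
Tree: (single bag)
A single bag containing all 6 vertices is trivially a valid decomposition of width 5. On the other hand G contains the 6-clique {a, b, c, d, e, f}. A clique must lie in a single bag of any decomposition, so no decomposition can have width below 5. Hence tw(G) = 5 exactly.

5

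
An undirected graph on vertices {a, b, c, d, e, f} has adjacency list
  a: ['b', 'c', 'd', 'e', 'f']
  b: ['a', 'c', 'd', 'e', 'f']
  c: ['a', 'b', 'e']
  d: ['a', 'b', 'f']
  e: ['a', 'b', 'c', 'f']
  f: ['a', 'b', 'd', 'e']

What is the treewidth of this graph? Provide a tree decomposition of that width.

Every bag has size at most 4, so the width is 4 − 1 = 3 and tw(G) ≤ 3. On the other hand G contains the 4-clique {a, b, d, f}. A clique must lie in a single bag of any decomposition, so no decomposition can have width below 3. Hence tw(G) = 3 exactly.

Treewidth 3.
Bags: B1 = {a, b, d, f}  B2 = {a, b, e, f}  B3 = {a, b, c, e}
Tree: B1–B2, B2–B3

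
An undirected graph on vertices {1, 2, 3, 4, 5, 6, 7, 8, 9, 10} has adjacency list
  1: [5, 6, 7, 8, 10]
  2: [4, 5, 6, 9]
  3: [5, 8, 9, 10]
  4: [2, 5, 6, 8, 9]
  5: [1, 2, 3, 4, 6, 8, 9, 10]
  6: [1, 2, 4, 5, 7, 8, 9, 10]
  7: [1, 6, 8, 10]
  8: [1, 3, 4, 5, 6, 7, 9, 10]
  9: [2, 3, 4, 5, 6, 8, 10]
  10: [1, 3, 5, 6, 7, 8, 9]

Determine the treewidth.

4

A width-4 tree decomposition is:
Bags: B1 = {5, 6, 8, 9, 10}  B2 = {1, 5, 6, 8, 10}  B3 = {4, 5, 6, 8, 9}  B4 = {2, 4, 5, 6, 9}  B5 = {3, 5, 8, 9, 10}  B6 = {1, 6, 7, 8, 10}
Tree: B1–B2, B1–B3, B3–B4, B1–B5, B2–B6
Each bag holds 5 vertices, so the decomposition has width 4, which upper-bounds the treewidth. Conversely, {3, 5, 8, 9, 10} is a clique of size 5, and the vertices of any clique must share a bag in every tree decomposition; so some bag has ≥ 5 vertices and tw(G) ≥ 4. Combining the bounds, tw(G) = 4.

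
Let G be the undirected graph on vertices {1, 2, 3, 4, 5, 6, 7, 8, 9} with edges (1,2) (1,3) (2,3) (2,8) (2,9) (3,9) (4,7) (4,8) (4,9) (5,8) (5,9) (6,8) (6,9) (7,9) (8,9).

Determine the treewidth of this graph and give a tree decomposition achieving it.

The largest bag has 3 vertices, giving width 2; this decomposition certifies tw(G) ≤ 2. Conversely, {1, 2, 3} is a clique of size 3, and the vertices of any clique must share a bag in every tree decomposition; so some bag has ≥ 3 vertices and tw(G) ≥ 2. The upper and lower bounds meet at 2, so that is the treewidth.

Treewidth 2.
One such decomposition:
Bags: B1 = {2, 8, 9}  B2 = {2, 3, 9}  B3 = {4, 8, 9}  B4 = {5, 8, 9}  B5 = {6, 8, 9}  B6 = {1, 2, 3}  B7 = {4, 7, 9}
Tree: B1–B2, B1–B3, B1–B4, B1–B5, B2–B6, B3–B7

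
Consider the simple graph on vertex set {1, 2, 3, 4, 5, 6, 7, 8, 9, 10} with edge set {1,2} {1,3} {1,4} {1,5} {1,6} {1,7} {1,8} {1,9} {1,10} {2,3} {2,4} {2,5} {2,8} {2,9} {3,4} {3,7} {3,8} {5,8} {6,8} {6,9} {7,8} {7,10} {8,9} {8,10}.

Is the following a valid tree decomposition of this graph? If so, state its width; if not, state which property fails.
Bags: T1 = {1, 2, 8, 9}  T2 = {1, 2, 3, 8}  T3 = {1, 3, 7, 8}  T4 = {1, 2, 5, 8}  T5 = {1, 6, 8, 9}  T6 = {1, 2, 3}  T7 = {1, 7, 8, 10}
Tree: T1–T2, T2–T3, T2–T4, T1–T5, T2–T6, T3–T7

A tree decomposition must satisfy three properties: every vertex lies in some bag; for every edge, both endpoints lie together in some bag; and for every vertex, the bags containing it form a connected subtree. Here vertex 4 appears in no bag, so the decomposition is invalid.

No — vertex 4 appears in no bag.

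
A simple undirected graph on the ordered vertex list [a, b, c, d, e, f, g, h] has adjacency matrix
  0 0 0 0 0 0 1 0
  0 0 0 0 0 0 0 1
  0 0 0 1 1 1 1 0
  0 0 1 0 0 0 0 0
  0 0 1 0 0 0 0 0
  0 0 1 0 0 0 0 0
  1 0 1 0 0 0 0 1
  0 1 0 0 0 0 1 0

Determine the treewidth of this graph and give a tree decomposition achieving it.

Every bag has size at most 2, so the width is 2 − 1 = 1 and tw(G) ≤ 1. Since G has at least one edge (e.g. d–c), it is not an edgeless graph, so tw(G) ≥ 1. Therefore the treewidth is 1.

Treewidth 1.
One optimal decomposition is:
Bags: B1 = {c, d}  B2 = {c, g}  B3 = {g, h}  B4 = {c, f}  B5 = {c, e}  B6 = {b, h}  B7 = {a, g}
Tree: B1–B2, B2–B3, B1–B4, B1–B5, B3–B6, B3–B7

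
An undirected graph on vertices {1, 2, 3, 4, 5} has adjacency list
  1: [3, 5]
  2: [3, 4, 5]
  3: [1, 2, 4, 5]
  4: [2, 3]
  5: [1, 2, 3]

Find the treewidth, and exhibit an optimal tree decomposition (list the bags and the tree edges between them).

Every bag has size at most 3, so the width is 3 − 1 = 2 and tw(G) ≤ 2. On the other hand G contains the 3-clique {1, 3, 5}. A clique must lie in a single bag of any decomposition, so no decomposition can have width below 2. Hence tw(G) = 2 exactly.

Treewidth 2.
Bags: B1 = {2, 3, 5}  B2 = {1, 3, 5}  B3 = {2, 3, 4}
Tree: B1–B2, B1–B3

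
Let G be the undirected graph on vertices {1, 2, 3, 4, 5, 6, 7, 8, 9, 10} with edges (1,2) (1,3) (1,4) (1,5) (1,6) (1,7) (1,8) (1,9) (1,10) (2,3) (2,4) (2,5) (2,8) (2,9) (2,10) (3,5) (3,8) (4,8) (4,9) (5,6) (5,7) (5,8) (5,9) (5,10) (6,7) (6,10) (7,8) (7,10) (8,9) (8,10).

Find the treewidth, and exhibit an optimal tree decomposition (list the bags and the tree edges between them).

Treewidth 4.
One such decomposition:
Bags: B1 = {1, 2, 5, 8, 9}  B2 = {1, 2, 3, 5, 8}  B3 = {1, 2, 4, 8, 9}  B4 = {1, 2, 5, 8, 10}  B5 = {1, 5, 7, 8, 10}  B6 = {1, 5, 6, 7, 10}
Tree: B1–B2, B1–B3, B2–B4, B4–B5, B5–B6

Every bag has size at most 5, so the width is 5 − 1 = 4 and tw(G) ≤ 4. Conversely, {1, 2, 4, 8, 9} is a clique of size 5, and the vertices of any clique must share a bag in every tree decomposition; so some bag has ≥ 5 vertices and tw(G) ≥ 4. Combining the bounds, tw(G) = 4.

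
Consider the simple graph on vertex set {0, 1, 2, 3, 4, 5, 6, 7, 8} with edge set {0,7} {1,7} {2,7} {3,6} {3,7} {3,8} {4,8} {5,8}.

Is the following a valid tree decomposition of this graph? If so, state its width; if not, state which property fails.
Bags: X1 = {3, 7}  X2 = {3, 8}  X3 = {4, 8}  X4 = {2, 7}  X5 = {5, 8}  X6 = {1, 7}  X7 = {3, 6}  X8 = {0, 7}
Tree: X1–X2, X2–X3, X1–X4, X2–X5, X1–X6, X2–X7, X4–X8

Yes; width 1.

Every vertex of G appears in some bag (union = {0, 1, 2, 3, 4, 5, 6, 7, 8}); every edge is covered by a bag; and for each vertex v the set of bags containing v is connected in the bag tree. The decomposition is therefore valid. The largest bag has 2 vertices, so the width is 1.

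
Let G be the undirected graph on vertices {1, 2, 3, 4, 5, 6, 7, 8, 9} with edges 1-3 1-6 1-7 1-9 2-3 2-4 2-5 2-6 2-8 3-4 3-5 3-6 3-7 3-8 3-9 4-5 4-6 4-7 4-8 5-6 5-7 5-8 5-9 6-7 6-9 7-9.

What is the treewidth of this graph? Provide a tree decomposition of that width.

Treewidth 4.
One optimal decomposition is:
Bags: B1 = {2, 3, 4, 5, 8}  B2 = {2, 3, 4, 5, 6}  B3 = {3, 4, 5, 6, 7}  B4 = {3, 5, 6, 7, 9}  B5 = {1, 3, 6, 7, 9}
Tree: B1–B2, B2–B3, B3–B4, B4–B5

Each bag holds 5 vertices, so the decomposition has width 4, which upper-bounds the treewidth. On the other hand G contains the 5-clique {1, 3, 6, 7, 9}. A clique must lie in a single bag of any decomposition, so no decomposition can have width below 4. The upper and lower bounds meet at 4, so that is the treewidth.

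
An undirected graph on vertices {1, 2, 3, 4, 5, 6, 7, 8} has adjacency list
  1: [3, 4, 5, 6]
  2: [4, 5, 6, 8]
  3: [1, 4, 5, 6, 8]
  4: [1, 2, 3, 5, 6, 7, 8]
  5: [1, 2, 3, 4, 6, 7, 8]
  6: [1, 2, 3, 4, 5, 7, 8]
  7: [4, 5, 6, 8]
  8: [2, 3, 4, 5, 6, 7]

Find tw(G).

A width-4 tree decomposition is:
Bags: B1 = {3, 4, 5, 6, 8}  B2 = {1, 3, 4, 5, 6}  B3 = {2, 4, 5, 6, 8}  B4 = {4, 5, 6, 7, 8}
Tree: B1–B2, B1–B3, B1–B4
The largest bag has 5 vertices, giving width 4; this decomposition certifies tw(G) ≤ 4. For the lower bound, the 5 vertices {2, 4, 5, 6, 8} are pairwise adjacent, and any tree decomposition puts a clique entirely inside one bag — forcing width ≥ 4. The upper and lower bounds meet at 4, so that is the treewidth.

4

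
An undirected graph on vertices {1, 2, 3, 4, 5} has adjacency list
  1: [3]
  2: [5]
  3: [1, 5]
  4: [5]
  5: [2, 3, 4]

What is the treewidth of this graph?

1

A width-1 tree decomposition is:
Bags: B1 = {3, 5}  B2 = {1, 3}  B3 = {2, 5}  B4 = {4, 5}
Tree: B1–B2, B1–B3, B1–B4
Every bag has size at most 2, so the width is 2 − 1 = 1 and tw(G) ≤ 1. Any graph with an edge has treewidth ≥ 1, and G has the edge 3–5. Hence tw(G) = 1 exactly.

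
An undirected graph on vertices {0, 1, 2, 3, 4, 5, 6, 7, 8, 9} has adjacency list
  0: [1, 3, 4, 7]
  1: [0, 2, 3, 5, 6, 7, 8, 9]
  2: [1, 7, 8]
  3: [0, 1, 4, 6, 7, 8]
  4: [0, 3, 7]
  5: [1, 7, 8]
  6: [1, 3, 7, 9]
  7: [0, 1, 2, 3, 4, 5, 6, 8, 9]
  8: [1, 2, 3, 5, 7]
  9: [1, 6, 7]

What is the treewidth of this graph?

3

A width-3 tree decomposition is:
Bags: B1 = {1, 3, 7, 8}  B2 = {1, 2, 7, 8}  B3 = {0, 1, 3, 7}  B4 = {1, 3, 6, 7}  B5 = {1, 6, 7, 9}  B6 = {1, 5, 7, 8}  B7 = {0, 3, 4, 7}
Tree: B1–B2, B1–B3, B3–B4, B4–B5, B2–B6, B3–B7
Every bag has size at most 4, so the width is 4 − 1 = 3 and tw(G) ≤ 3. Conversely, {1, 6, 7, 9} is a clique of size 4, and the vertices of any clique must share a bag in every tree decomposition; so some bag has ≥ 4 vertices and tw(G) ≥ 3. Therefore the treewidth is 3.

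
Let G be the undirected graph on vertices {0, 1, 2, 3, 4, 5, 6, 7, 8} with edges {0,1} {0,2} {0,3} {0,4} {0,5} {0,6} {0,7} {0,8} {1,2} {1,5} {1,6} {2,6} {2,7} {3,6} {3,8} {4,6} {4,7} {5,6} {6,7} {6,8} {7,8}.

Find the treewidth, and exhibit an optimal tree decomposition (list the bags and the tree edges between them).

The largest bag has 4 vertices, giving width 3; this decomposition certifies tw(G) ≤ 3. Conversely, {0, 1, 2, 6} is a clique of size 4, and the vertices of any clique must share a bag in every tree decomposition; so some bag has ≥ 4 vertices and tw(G) ≥ 3. Therefore the treewidth is 3.

Treewidth 3.
One such decomposition:
Bags: B1 = {0, 4, 6, 7}  B2 = {0, 2, 6, 7}  B3 = {0, 6, 7, 8}  B4 = {0, 3, 6, 8}  B5 = {0, 1, 2, 6}  B6 = {0, 1, 5, 6}
Tree: B1–B2, B1–B3, B3–B4, B2–B5, B5–B6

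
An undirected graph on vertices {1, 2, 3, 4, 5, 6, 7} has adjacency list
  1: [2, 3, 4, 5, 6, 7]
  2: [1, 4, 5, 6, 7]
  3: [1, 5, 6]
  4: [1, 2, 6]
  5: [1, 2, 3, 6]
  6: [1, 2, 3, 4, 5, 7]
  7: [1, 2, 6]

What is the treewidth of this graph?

3

A width-3 tree decomposition is:
Bags: B1 = {1, 3, 5, 6}  B2 = {1, 2, 5, 6}  B3 = {1, 2, 4, 6}  B4 = {1, 2, 6, 7}
Tree: B1–B2, B2–B3, B2–B4
Every bag has size at most 4, so the width is 4 − 1 = 3 and tw(G) ≤ 3. On the other hand G contains the 4-clique {1, 2, 4, 6}. A clique must lie in a single bag of any decomposition, so no decomposition can have width below 3. Therefore the treewidth is 3.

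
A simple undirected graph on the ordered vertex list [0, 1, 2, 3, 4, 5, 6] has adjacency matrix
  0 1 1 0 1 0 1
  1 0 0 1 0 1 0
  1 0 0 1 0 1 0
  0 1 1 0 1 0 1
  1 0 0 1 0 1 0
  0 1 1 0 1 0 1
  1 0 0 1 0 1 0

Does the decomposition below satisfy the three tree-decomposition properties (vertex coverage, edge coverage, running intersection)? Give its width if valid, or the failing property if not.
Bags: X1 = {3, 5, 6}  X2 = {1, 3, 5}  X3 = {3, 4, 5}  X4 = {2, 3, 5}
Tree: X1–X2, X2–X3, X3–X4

No — vertex 0 appears in no bag.

A tree decomposition must satisfy three properties: every vertex lies in some bag; for every edge, both endpoints lie together in some bag; and for every vertex, the bags containing it form a connected subtree. Here vertex 0 appears in no bag, so the decomposition is invalid.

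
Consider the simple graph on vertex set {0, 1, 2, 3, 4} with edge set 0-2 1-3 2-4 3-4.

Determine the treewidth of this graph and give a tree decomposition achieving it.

Treewidth 1.
Bags: B1 = {0, 2}  B2 = {2, 4}  B3 = {3, 4}  B4 = {1, 3}
Tree: B1–B2, B2–B3, B3–B4

Each bag holds 2 vertices, so the decomposition has width 1, which upper-bounds the treewidth. Since G has at least one edge (e.g. 0–2), it is not an edgeless graph, so tw(G) ≥ 1. Hence tw(G) = 1 exactly.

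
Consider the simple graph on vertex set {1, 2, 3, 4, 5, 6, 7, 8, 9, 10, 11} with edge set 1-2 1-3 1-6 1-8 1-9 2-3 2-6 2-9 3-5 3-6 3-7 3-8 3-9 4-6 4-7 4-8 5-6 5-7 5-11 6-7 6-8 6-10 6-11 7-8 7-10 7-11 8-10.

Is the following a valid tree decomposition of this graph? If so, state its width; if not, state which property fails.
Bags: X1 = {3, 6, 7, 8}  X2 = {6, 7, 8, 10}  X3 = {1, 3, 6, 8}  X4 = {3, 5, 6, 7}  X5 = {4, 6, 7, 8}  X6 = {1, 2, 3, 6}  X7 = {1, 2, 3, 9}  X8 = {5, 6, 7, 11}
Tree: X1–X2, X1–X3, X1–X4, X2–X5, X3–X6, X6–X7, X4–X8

Every vertex of G appears in some bag (union = {1, 2, 3, 4, 5, 6, 7, 8, 9, 10, 11}); every edge is covered by a bag; and for each vertex v the set of bags containing v is connected in the bag tree. The decomposition is therefore valid. The largest bag has 4 vertices, so the width is 3.

Yes; width 3.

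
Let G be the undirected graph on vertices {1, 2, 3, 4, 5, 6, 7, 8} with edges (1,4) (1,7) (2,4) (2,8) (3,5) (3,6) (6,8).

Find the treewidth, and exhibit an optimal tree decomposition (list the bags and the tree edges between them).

Treewidth 1.
Bags: B1 = {1, 7}  B2 = {1, 4}  B3 = {2, 4}  B4 = {2, 8}  B5 = {6, 8}  B6 = {3, 6}  B7 = {3, 5}
Tree: B1–B2, B2–B3, B3–B4, B4–B5, B5–B6, B6–B7

The largest bag has 2 vertices, giving width 1; this decomposition certifies tw(G) ≤ 1. Since G has at least one edge (e.g. 7–1), it is not an edgeless graph, so tw(G) ≥ 1. Combining the bounds, tw(G) = 1.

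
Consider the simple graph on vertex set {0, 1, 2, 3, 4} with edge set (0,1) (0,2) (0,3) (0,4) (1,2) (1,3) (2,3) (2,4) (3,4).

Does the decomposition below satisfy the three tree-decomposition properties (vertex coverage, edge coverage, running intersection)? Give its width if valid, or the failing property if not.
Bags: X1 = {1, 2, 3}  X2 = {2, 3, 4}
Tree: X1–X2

A tree decomposition must satisfy three properties: every vertex lies in some bag; for every edge, both endpoints lie together in some bag; and for every vertex, the bags containing it form a connected subtree. Here vertex 0 appears in no bag, so the decomposition is invalid.

No — vertex 0 appears in no bag.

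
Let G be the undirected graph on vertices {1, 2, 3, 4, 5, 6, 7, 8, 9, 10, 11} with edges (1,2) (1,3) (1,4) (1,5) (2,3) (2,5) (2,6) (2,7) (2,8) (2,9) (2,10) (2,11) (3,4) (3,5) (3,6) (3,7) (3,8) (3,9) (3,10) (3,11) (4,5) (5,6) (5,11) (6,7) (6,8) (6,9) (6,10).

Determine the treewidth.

A width-3 tree decomposition is:
Bags: B1 = {2, 3, 6, 10}  B2 = {2, 3, 5, 6}  B3 = {2, 3, 5, 11}  B4 = {2, 3, 6, 9}  B5 = {1, 2, 3, 5}  B6 = {2, 3, 6, 7}  B7 = {1, 3, 4, 5}  B8 = {2, 3, 6, 8}
Tree: B1–B2, B2–B3, B2–B4, B2–B5, B2–B6, B5–B7, B1–B8
The largest bag has 4 vertices, giving width 3; this decomposition certifies tw(G) ≤ 3. Conversely, {1, 2, 3, 5} is a clique of size 4, and the vertices of any clique must share a bag in every tree decomposition; so some bag has ≥ 4 vertices and tw(G) ≥ 3. Combining the bounds, tw(G) = 3.

3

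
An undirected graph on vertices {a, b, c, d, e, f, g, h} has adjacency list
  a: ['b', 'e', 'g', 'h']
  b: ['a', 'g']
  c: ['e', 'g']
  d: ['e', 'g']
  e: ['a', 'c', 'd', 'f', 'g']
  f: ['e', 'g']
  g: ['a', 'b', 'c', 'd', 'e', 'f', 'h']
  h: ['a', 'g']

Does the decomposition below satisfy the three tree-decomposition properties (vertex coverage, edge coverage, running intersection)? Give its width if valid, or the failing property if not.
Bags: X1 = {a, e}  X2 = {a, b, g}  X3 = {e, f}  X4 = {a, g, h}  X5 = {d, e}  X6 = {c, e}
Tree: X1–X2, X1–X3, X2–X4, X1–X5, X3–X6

No — edge (g,e) lies in no bag.

A tree decomposition must satisfy three properties: every vertex lies in some bag; for every edge, both endpoints lie together in some bag; and for every vertex, the bags containing it form a connected subtree. Here edge (g,e) lies in no bag, so the decomposition is invalid.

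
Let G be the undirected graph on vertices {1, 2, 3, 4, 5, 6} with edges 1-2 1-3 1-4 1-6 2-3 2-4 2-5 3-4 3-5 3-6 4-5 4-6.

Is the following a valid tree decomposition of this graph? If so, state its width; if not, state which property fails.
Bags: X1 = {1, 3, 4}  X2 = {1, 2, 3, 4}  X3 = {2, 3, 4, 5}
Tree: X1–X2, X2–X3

No — vertex 6 appears in no bag.

A tree decomposition must satisfy three properties: every vertex lies in some bag; for every edge, both endpoints lie together in some bag; and for every vertex, the bags containing it form a connected subtree. Here vertex 6 appears in no bag, so the decomposition is invalid.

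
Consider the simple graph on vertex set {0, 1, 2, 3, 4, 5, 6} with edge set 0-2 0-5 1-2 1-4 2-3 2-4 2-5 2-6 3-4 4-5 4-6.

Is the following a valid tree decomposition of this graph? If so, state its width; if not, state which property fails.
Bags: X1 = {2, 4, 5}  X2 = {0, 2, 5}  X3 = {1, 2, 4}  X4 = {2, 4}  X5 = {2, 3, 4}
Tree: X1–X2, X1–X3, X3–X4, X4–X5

A tree decomposition must satisfy three properties: every vertex lies in some bag; for every edge, both endpoints lie together in some bag; and for every vertex, the bags containing it form a connected subtree. Here vertex 6 appears in no bag, so the decomposition is invalid.

No — vertex 6 appears in no bag.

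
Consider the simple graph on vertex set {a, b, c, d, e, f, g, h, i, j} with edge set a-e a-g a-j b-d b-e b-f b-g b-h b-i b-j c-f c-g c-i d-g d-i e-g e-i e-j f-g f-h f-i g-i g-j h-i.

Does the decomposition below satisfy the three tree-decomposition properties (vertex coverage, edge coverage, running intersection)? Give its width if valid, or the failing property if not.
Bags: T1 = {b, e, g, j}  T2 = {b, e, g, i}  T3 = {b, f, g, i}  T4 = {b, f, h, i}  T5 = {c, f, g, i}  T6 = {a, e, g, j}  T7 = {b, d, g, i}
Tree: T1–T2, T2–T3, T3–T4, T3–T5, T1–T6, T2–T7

Every vertex of G appears in some bag (union = {a, b, c, d, e, f, g, h, i, j}); every edge is covered by a bag; and for each vertex v the set of bags containing v is connected in the bag tree. The decomposition is therefore valid. The largest bag has 4 vertices, so the width is 3.

Yes; width 3.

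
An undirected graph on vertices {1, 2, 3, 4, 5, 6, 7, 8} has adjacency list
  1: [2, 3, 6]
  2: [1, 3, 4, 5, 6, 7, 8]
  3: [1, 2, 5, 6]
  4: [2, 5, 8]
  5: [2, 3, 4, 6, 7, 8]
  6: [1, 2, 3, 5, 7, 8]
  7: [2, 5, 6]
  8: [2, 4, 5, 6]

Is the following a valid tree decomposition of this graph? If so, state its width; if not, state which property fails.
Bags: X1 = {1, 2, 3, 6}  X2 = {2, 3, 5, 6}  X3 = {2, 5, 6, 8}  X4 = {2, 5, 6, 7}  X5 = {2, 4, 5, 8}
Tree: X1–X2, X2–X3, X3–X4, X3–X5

Yes; width 3.

Vertex coverage: the bags together contain {1, 2, 3, 4, 5, 6, 7, 8}, the full vertex set. Edge coverage: each edge of G has both endpoints in at least one bag. Running intersection: for every vertex, the bags containing it form a connected subtree. All three properties hold, so this is a valid tree decomposition of width max|bag| − 1 = 3, and hence tw(G) ≤ 3.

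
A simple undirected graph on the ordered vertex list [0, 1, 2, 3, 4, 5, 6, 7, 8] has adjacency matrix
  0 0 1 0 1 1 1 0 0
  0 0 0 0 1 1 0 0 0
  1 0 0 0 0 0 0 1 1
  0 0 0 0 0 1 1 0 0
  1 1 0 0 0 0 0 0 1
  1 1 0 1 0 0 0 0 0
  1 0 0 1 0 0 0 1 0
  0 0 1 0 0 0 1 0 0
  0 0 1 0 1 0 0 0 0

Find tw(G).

3

A width-3 tree decomposition is:
Bags: B1 = {2, 3, 6, 7}  B2 = {0, 2, 3, 6}  B3 = {0, 2, 3, 5}  B4 = {0, 2, 5, 8}  B5 = {0, 4, 5, 8}  B6 = {1, 4, 5, 8}
Tree: B1–B2, B2–B3, B3–B4, B4–B5, B5–B6
Every bag has size at most 4, so the width is 4 − 1 = 3 and tw(G) ≤ 3. For the lower bound: the 4 vertex sets {3,6,7}, {2}, {0}, {1,4,5,8} are disjoint, each induces a connected subgraph, and every pair is joined by at least one edge of G. Contracting each set to a single vertex therefore yields K_{4} as a minor, and since treewidth is minor-monotone, tw(G) ≥ tw(K_{4}) = 3. The upper and lower bounds meet at 3, so that is the treewidth.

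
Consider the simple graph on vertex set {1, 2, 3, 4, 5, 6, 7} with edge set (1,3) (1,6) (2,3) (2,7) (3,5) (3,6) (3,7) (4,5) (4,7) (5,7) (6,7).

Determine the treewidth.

2

A width-2 tree decomposition is:
Bags: B1 = {2, 3, 7}  B2 = {3, 6, 7}  B3 = {3, 5, 7}  B4 = {1, 3, 6}  B5 = {4, 5, 7}
Tree: B1–B2, B2–B3, B2–B4, B3–B5
The largest bag has 3 vertices, giving width 2; this decomposition certifies tw(G) ≤ 2. On the other hand G contains the 3-clique {1, 3, 6}. A clique must lie in a single bag of any decomposition, so no decomposition can have width below 2. Therefore the treewidth is 2.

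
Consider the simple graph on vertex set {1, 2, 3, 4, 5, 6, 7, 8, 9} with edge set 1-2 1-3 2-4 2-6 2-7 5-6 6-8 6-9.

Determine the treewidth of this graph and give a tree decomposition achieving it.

Treewidth 1.
Bags: B1 = {2, 6}  B2 = {1, 2}  B3 = {6, 8}  B4 = {6, 9}  B5 = {2, 4}  B6 = {2, 7}  B7 = {1, 3}  B8 = {5, 6}
Tree: B1–B2, B1–B3, B3–B4, B2–B5, B2–B6, B2–B7, B1–B8

The largest bag has 2 vertices, giving width 1; this decomposition certifies tw(G) ≤ 1. Since G has at least one edge (e.g. 2–6), it is not an edgeless graph, so tw(G) ≥ 1. Combining the bounds, tw(G) = 1.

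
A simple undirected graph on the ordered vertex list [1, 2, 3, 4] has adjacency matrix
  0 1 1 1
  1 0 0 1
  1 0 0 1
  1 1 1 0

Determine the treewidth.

A width-2 tree decomposition is:
Bags: B1 = {1, 3, 4}  B2 = {1, 2, 4}
Tree: B1–B2
The largest bag has 3 vertices, giving width 2; this decomposition certifies tw(G) ≤ 2. Conversely, {1, 2, 4} is a clique of size 3, and the vertices of any clique must share a bag in every tree decomposition; so some bag has ≥ 3 vertices and tw(G) ≥ 2. Therefore the treewidth is 2.

2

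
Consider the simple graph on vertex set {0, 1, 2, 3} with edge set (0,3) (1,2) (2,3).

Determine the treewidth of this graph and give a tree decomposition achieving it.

Treewidth 1.
One such decomposition:
Bags: B1 = {1, 2}  B2 = {2, 3}  B3 = {0, 3}
Tree: B1–B2, B2–B3

Every bag has size at most 2, so the width is 2 − 1 = 1 and tw(G) ≤ 1. G has an edge, so its treewidth is at least 1. Hence tw(G) = 1 exactly.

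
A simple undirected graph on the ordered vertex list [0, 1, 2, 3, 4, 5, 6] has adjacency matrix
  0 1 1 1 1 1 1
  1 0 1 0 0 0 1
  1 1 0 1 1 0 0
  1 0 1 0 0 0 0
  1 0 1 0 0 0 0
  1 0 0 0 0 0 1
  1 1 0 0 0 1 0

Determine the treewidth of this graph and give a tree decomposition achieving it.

Treewidth 2.
One optimal decomposition is:
Bags: B1 = {0, 1, 6}  B2 = {0, 1, 2}  B3 = {0, 5, 6}  B4 = {0, 2, 3}  B5 = {0, 2, 4}
Tree: B1–B2, B1–B3, B2–B4, B2–B5

Each bag holds 3 vertices, so the decomposition has width 2, which upper-bounds the treewidth. On the other hand G contains the 3-clique {0, 1, 2}. A clique must lie in a single bag of any decomposition, so no decomposition can have width below 2. Therefore the treewidth is 2.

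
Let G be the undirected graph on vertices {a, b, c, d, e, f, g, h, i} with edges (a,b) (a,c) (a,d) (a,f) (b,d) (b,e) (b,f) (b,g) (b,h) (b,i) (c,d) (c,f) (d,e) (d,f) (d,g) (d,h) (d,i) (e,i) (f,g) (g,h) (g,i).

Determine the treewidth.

A width-3 tree decomposition is:
Bags: B1 = {b, d, f, g}  B2 = {b, d, g, i}  B3 = {a, b, d, f}  B4 = {b, d, g, h}  B5 = {b, d, e, i}  B6 = {a, c, d, f}
Tree: B1–B2, B1–B3, B2–B4, B2–B5, B3–B6
Every bag has size at most 4, so the width is 4 − 1 = 3 and tw(G) ≤ 3. Conversely, {a, c, d, f} is a clique of size 4, and the vertices of any clique must share a bag in every tree decomposition; so some bag has ≥ 4 vertices and tw(G) ≥ 3. Therefore the treewidth is 3.

3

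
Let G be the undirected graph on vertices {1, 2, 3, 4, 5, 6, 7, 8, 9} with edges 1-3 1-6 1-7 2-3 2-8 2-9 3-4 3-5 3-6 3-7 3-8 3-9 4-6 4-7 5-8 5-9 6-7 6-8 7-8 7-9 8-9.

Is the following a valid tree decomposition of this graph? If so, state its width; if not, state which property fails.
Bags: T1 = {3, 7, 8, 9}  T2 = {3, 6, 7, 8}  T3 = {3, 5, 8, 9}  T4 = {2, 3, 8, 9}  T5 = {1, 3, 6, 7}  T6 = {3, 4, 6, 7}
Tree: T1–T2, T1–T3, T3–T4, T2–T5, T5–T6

Vertex coverage: the bags together contain {1, 2, 3, 4, 5, 6, 7, 8, 9}, the full vertex set. Edge coverage: each edge of G has both endpoints in at least one bag. Running intersection: for every vertex, the bags containing it form a connected subtree. All three properties hold, so this is a valid tree decomposition of width max|bag| − 1 = 3, and hence tw(G) ≤ 3.

Yes; width 3.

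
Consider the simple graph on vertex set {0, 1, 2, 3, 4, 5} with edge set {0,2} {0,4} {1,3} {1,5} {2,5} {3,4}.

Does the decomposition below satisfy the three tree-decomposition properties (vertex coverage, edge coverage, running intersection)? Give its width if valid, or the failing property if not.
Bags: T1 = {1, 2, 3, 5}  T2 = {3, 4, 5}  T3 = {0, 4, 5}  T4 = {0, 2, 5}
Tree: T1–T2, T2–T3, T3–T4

A tree decomposition must satisfy three properties: every vertex lies in some bag; for every edge, both endpoints lie together in some bag; and for every vertex, the bags containing it form a connected subtree. Here bags containing vertex 2 are not connected in the tree, so the decomposition is invalid.

No — bags containing vertex 2 are not connected in the tree.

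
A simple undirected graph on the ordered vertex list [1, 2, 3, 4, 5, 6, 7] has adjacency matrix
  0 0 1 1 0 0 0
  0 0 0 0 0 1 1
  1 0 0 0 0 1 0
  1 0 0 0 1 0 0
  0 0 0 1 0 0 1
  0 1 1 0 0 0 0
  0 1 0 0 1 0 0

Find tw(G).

A width-2 tree decomposition is:
Bags: B1 = {1, 4, 5}  B2 = {1, 3, 5}  B3 = {3, 5, 6}  B4 = {2, 5, 6}  B5 = {2, 5, 7}
Tree: B1–B2, B2–B3, B3–B4, B4–B5
Each bag holds 3 vertices, so the decomposition has width 2, which upper-bounds the treewidth. Since 5–4–1–3–6–2–7–5 is a cycle in G, G is not acyclic. Forests are exactly the graphs of treewidth ≤ 1, so tw(G) ≥ 2. Combining the bounds, tw(G) = 2.

2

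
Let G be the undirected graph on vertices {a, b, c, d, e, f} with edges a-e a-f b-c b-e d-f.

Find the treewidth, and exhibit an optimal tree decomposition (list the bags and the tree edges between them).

Every bag has size at most 2, so the width is 2 − 1 = 1 and tw(G) ≤ 1. Since G has at least one edge (e.g. c–b), it is not an edgeless graph, so tw(G) ≥ 1. The upper and lower bounds meet at 1, so that is the treewidth.

Treewidth 1.
Bags: B1 = {b, c}  B2 = {b, e}  B3 = {a, e}  B4 = {a, f}  B5 = {d, f}
Tree: B1–B2, B2–B3, B3–B4, B4–B5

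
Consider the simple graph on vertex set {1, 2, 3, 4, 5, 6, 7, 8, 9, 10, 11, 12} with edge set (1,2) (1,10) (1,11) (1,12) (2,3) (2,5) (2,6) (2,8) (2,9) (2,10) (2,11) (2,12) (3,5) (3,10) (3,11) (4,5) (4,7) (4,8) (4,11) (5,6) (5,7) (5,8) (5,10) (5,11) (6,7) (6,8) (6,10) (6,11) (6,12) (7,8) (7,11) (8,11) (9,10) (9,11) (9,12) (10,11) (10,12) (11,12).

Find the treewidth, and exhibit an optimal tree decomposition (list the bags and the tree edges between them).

Treewidth 4.
One such decomposition:
Bags: B1 = {2, 5, 6, 10, 11}  B2 = {2, 5, 6, 8, 11}  B3 = {5, 6, 7, 8, 11}  B4 = {4, 5, 7, 8, 11}  B5 = {2, 3, 5, 10, 11}  B6 = {2, 6, 10, 11, 12}  B7 = {2, 9, 10, 11, 12}  B8 = {1, 2, 10, 11, 12}
Tree: B1–B2, B2–B3, B3–B4, B1–B5, B1–B6, B6–B7, B6–B8

The largest bag has 5 vertices, giving width 4; this decomposition certifies tw(G) ≤ 4. For the lower bound, the 5 vertices {2, 5, 6, 8, 11} are pairwise adjacent, and any tree decomposition puts a clique entirely inside one bag — forcing width ≥ 4. Therefore the treewidth is 4.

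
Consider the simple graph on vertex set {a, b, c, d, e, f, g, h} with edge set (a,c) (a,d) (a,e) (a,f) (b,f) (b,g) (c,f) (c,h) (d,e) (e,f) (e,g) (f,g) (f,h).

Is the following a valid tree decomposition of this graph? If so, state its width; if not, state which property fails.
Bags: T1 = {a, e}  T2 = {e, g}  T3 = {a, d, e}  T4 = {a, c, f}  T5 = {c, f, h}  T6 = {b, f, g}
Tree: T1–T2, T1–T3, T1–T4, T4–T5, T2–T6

A tree decomposition must satisfy three properties: every vertex lies in some bag; for every edge, both endpoints lie together in some bag; and for every vertex, the bags containing it form a connected subtree. Here edge (f,e) lies in no bag, so the decomposition is invalid.

No — edge (f,e) lies in no bag.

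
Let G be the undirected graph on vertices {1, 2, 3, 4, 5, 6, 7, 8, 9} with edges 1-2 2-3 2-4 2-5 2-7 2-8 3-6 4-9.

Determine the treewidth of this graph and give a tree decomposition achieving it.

Each bag holds 2 vertices, so the decomposition has width 1, which upper-bounds the treewidth. G has an edge, so its treewidth is at least 1. The upper and lower bounds meet at 1, so that is the treewidth.

Treewidth 1.
Bags: B1 = {2, 3}  B2 = {3, 6}  B3 = {2, 5}  B4 = {2, 4}  B5 = {4, 9}  B6 = {2, 7}  B7 = {1, 2}  B8 = {2, 8}
Tree: B1–B2, B1–B3, B1–B4, B4–B5, B3–B6, B6–B7, B7–B8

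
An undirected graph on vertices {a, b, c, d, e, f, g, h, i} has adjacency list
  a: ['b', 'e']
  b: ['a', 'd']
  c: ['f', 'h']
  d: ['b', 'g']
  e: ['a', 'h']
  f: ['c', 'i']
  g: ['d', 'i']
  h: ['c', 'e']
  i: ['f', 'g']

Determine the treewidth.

2

A width-2 tree decomposition is:
Bags: B1 = {a, b, d}  B2 = {a, d, g}  B3 = {a, g, i}  B4 = {a, f, i}  B5 = {a, c, f}  B6 = {a, c, h}  B7 = {a, e, h}
Tree: B1–B2, B2–B3, B3–B4, B4–B5, B5–B6, B6–B7
Every bag has size at most 3, so the width is 3 − 1 = 2 and tw(G) ≤ 2. Since a–b–d–g–i–f–c–h–e–a is a cycle in G, G is not acyclic. Forests are exactly the graphs of treewidth ≤ 1, so tw(G) ≥ 2. Hence tw(G) = 2 exactly.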